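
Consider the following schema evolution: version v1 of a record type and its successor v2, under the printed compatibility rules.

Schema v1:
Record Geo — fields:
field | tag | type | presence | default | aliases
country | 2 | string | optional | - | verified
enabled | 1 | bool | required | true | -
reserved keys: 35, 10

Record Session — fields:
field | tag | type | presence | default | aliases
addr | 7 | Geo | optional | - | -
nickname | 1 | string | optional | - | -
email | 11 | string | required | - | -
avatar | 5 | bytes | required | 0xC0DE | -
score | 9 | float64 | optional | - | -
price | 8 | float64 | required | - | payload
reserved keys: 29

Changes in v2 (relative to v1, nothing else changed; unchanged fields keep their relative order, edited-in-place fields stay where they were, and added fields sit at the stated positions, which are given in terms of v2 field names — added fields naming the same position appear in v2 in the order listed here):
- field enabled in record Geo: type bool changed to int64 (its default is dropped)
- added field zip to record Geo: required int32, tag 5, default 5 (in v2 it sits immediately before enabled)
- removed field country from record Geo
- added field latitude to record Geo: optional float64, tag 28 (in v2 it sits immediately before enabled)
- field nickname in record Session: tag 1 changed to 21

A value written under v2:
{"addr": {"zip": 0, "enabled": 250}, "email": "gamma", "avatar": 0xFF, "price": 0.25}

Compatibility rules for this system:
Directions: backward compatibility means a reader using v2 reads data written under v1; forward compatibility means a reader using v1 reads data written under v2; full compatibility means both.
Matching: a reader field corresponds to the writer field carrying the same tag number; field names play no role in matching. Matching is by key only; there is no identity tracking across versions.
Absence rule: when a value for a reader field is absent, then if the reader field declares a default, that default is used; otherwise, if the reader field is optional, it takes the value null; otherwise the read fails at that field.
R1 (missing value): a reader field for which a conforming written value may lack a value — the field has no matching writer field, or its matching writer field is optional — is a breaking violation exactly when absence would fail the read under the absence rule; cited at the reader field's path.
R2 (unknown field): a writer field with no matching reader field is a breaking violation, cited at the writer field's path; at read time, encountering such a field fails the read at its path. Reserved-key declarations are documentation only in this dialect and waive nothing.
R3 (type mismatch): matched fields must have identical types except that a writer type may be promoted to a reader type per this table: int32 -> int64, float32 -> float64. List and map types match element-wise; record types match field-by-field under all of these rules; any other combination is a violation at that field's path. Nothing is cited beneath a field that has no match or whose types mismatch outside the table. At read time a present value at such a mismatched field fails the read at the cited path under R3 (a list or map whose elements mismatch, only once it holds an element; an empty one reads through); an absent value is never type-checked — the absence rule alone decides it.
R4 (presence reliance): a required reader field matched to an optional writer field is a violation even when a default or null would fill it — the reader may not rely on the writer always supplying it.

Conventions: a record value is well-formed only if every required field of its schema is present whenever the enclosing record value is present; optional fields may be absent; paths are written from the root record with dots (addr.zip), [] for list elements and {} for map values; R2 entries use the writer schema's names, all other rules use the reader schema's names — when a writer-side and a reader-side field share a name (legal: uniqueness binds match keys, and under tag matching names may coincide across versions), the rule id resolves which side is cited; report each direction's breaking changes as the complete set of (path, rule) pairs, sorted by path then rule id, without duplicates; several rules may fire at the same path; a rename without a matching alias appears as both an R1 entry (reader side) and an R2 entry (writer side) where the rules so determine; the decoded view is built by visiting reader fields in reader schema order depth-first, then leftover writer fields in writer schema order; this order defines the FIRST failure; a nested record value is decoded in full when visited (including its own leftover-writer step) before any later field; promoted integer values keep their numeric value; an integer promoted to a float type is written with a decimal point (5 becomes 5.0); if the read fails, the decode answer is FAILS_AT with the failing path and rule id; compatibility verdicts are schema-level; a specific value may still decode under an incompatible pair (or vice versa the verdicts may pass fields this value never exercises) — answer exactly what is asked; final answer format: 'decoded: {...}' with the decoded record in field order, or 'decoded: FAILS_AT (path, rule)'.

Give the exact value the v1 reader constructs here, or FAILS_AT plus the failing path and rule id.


decoded: FAILS_AT (addr.enabled, R3)

arrows below run writer -> reader for Session
decode walk for Session under reader schema v1:
  addr.country := null (missing; optional => null)
  read fails at addr.enabled under R3
  => FAILS_AT (addr.enabled, R3)
the other Session changes do not affect what is asked:
  added field zip to record Geo: required int32, tag 5, default 5 (in v2 it sits immediately before enabled) -> affects the rule determinations only; this particular Session value decodes identically
  removed field country from record Geo -> affects the rule determinations only; this particular Session value decodes identically
  added field latitude to record Geo: optional float64, tag 28 (in v2 it sits immediately before enabled) -> affects the rule determinations only; this particular Session value decodes identically
  field nickname in record Session: tag 1 changed to 21 -> affects the rule determinations only; this particular Session value decodes identically


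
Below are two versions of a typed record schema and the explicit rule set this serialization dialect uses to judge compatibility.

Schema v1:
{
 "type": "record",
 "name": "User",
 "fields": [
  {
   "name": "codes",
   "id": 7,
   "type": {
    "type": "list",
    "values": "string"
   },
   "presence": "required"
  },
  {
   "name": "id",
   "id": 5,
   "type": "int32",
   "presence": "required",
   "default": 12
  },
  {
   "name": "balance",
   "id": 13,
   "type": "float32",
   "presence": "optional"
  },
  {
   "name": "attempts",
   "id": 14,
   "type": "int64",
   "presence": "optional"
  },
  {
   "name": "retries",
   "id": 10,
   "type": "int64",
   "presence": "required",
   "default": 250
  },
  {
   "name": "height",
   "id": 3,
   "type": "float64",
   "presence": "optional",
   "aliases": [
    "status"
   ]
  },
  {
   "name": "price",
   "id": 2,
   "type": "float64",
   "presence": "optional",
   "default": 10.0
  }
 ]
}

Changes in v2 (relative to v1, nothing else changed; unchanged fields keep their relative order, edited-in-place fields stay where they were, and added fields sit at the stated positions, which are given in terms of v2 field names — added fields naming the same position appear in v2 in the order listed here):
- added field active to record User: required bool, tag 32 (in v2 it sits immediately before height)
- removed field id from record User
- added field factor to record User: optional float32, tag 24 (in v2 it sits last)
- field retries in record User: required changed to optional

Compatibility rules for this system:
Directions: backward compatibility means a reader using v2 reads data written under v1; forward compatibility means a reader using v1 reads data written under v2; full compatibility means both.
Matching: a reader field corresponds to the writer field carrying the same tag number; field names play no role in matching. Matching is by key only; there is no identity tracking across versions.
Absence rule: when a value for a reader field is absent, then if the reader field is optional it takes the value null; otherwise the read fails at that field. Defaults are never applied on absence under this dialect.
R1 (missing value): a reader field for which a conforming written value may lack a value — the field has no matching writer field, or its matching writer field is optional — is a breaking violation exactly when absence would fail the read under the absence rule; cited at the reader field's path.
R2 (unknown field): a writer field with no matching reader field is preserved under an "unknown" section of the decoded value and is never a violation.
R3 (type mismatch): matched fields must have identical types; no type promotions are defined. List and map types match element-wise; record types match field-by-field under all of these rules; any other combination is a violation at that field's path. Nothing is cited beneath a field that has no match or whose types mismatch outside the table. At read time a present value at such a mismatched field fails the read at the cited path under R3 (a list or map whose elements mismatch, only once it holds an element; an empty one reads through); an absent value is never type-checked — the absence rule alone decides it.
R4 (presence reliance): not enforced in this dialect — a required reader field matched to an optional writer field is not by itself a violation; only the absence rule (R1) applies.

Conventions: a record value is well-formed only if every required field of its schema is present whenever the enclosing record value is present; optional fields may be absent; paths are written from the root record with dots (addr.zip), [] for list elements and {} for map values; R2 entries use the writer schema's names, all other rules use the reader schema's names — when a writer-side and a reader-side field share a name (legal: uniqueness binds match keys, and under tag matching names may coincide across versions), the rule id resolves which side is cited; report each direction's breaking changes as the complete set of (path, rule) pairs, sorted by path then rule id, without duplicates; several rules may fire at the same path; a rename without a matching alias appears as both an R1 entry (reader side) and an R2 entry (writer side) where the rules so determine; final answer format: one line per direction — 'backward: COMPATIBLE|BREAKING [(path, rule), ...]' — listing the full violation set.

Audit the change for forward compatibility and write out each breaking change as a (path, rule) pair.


forward: BREAKING [(id, R1), (retries, R1)]

the writer's type comes first in each User pair
forward analysis of User with v1 as reader and v2 as writer:
  list<string> -> list<string>, writer required: codes aligns to codes
  no writer field matches reader id
  float32 -> float32, writer optional: balance aligns to balance
  int64 -> int64, writer optional: attempts aligns to attempts
  int64 -> int64, writer optional: retries aligns to retries
  float64 -> float64, writer optional: height aligns to height
  float64 -> float64, writer optional: price aligns to price
  writer active: unknown to reader
  writer factor: unknown to reader
  R1 fires at id
  R1 fires at retries
  => forward: BREAKING (2)
the rest of the User diff is inert for this question:
  added field factor to record User: optional float32, tag 24 (in v2 it sits last) -> inert for the asked User verdict: nothing fires
  added field active to record User: required bool, tag 32 (in v2 it sits immediately before height) -> its effect on User is confined to the backward direction, not asked


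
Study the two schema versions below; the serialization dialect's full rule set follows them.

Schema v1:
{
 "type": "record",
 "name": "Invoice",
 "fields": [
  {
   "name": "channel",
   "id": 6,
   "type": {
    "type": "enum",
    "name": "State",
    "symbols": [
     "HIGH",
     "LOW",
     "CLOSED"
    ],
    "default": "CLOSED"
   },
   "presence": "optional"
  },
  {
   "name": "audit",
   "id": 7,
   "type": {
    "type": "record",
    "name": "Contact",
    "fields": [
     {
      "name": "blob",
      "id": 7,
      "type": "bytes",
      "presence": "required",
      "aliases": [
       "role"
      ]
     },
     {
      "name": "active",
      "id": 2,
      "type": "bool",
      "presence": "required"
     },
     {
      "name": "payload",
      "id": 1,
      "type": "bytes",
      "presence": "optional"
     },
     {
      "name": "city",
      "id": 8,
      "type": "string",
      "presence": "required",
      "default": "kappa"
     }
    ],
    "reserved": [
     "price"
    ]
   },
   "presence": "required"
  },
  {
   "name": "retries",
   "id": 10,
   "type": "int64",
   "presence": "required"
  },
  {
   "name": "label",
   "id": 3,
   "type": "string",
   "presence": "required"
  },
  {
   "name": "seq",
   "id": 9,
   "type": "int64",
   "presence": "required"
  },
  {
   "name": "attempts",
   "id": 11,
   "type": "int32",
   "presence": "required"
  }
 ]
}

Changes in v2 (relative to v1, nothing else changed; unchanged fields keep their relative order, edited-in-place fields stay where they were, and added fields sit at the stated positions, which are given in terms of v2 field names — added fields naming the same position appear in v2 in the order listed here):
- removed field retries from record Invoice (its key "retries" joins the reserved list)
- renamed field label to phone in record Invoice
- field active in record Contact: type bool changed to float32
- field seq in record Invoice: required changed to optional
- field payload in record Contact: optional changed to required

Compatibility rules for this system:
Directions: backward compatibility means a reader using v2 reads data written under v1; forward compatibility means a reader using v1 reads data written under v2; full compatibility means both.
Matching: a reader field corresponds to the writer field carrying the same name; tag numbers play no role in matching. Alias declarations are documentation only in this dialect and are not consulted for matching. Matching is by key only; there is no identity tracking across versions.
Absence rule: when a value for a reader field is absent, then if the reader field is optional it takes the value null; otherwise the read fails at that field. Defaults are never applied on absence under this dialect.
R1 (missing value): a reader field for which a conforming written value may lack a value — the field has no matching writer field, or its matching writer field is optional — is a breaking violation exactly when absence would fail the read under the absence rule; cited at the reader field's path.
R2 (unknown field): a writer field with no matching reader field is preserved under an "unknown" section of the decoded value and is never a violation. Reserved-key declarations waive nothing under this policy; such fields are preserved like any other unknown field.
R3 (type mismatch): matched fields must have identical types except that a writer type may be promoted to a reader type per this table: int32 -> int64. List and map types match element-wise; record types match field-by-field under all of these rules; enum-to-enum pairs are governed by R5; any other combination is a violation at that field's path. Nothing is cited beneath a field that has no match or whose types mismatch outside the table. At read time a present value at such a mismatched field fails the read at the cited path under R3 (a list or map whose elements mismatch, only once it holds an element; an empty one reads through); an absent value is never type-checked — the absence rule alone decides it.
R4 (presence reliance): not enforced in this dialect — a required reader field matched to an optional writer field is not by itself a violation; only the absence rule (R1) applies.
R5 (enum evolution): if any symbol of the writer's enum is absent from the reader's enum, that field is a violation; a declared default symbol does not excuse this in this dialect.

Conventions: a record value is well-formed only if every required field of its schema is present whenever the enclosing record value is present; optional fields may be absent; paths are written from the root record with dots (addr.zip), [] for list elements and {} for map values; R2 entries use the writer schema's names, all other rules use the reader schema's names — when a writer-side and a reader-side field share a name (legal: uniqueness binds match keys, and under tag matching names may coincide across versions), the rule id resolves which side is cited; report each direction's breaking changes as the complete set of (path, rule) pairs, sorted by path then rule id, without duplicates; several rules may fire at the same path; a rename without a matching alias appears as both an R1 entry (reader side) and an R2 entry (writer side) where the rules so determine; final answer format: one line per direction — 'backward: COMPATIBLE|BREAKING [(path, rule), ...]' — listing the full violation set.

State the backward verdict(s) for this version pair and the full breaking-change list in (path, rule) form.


the writer's type comes first in each Invoice pair
backward for Invoice (reader v2, writer v1):
  channel <- channel (State -> State, writer optional)
  audit <- audit (Contact -> Contact, writer required)
  phone: no writer match
  seq <- seq (int64 -> int64, writer required)
  attempts <- attempts (int32 -> int32, writer required)
  retries (writer side), unknown to reader
  label (writer side), unknown to reader
  audit.blob <- audit.blob (bytes -> bytes, writer required)
  audit.active <- audit.active (bool -> float32, writer required)
  audit.payload <- audit.payload (bytes -> bytes, writer optional)
  audit.city <- audit.city (string -> string, writer required)
  breaking: (audit.active, R3)
  breaking: (audit.payload, R1)
  breaking: (phone, R1)
  => 3 violation(s): backward is BREAKING for Invoice
checking off the Invoice differences that do not matter here:
  removed field retries from record Invoice (its key "retries" joins the reserved list) -> affects forward compatibility only, which is not asked
  field seq in record Invoice: required changed to optional -> affects forward compatibility only, which is not asked

backward: BREAKING [(audit.active, R3), (audit.payload, R1), (phone, R1)]


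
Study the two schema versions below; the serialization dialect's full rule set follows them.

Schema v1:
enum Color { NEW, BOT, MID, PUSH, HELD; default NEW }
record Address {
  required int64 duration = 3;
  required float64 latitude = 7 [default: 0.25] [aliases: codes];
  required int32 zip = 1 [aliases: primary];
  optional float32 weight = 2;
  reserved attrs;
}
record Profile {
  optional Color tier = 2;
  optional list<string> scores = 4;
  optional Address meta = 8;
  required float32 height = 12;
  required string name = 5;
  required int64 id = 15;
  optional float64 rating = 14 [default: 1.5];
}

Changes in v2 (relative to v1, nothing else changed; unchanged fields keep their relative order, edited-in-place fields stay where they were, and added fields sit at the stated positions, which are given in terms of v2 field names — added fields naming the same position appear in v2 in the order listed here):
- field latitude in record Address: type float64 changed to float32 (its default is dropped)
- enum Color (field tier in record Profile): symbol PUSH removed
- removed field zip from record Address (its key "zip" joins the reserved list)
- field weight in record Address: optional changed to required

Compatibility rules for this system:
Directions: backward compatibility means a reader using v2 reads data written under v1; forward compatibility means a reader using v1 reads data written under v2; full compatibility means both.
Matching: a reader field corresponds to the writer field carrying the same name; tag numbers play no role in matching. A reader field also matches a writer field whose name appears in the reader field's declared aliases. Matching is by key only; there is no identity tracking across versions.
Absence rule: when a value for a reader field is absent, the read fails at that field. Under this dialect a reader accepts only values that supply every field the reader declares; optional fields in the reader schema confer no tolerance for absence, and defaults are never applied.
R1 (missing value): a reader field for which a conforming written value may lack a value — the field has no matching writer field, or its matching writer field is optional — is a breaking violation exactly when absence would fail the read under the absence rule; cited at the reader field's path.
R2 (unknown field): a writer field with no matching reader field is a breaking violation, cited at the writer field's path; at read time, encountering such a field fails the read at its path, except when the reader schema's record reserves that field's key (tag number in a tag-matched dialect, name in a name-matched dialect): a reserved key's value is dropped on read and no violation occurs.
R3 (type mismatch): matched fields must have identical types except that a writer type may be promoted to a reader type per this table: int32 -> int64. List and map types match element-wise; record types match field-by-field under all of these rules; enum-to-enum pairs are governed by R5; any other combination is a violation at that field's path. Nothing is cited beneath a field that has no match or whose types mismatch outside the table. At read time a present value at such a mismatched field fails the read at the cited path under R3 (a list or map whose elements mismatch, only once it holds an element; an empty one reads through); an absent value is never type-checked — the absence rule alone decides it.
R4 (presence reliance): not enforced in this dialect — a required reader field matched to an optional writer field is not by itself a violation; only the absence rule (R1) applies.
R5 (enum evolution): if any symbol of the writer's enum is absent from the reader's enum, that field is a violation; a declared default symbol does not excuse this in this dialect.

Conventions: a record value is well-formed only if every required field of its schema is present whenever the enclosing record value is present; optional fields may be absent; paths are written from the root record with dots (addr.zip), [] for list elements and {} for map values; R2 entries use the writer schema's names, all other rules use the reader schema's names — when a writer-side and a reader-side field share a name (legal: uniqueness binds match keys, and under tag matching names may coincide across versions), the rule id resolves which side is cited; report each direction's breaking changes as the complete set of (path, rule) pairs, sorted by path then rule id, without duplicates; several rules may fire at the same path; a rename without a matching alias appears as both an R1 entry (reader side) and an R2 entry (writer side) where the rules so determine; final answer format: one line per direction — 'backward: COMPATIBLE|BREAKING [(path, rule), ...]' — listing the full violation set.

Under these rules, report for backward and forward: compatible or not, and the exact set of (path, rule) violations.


backward: BREAKING [(meta, R1), (meta.latitude, R3), (meta.weight, R1), (rating, R1), (scores, R1), (tier, R1), (tier, R5)]; forward: BREAKING [(meta, R1), (meta.latitude, R3), (meta.zip, R1), (rating, R1), (scores, R1), (tier, R1)]

the writer's type comes first in each Profile pair
backward on Profile — v2 reading data written by v1:
  tier: paired with writer tier (Color -> Color; writer optional)
  scores: paired with writer scores (list<string> -> list<string>; writer optional)
  meta: paired with writer meta (Address -> Address; writer optional)
  height: paired with writer height (float32 -> float32; writer required)
  name: paired with writer name (string -> string; writer required)
  id: paired with writer id (int64 -> int64; writer required)
  rating: paired with writer rating (float64 -> float64; writer optional)
  meta.duration: paired with writer meta.duration (int64 -> int64; writer required)
  meta.latitude: paired with writer meta.latitude (float64 -> float32; writer required)
  meta.weight: paired with writer meta.weight (float32 -> float32; writer optional)
  writer meta.zip: unknown to reader
  breaking: (meta, R1)
  breaking: (meta.latitude, R3)
  breaking: (meta.weight, R1)
  breaking: (rating, R1)
  breaking: (scores, R1)
  breaking: (tier, R1)
  breaking: (tier, R5)
  => backward verdict for Profile: BREAKING, 7 violation(s)
forward on Profile — v1 reading data written by v2:
  tier: paired with writer tier (Color -> Color; writer optional)
  scores: paired with writer scores (list<string> -> list<string>; writer optional)
  meta: paired with writer meta (Address -> Address; writer optional)
  height: paired with writer height (float32 -> float32; writer required)
  name: paired with writer name (string -> string; writer required)
  id: paired with writer id (int64 -> int64; writer required)
  rating: paired with writer rating (float64 -> float64; writer optional)
  meta.duration: paired with writer meta.duration (int64 -> int64; writer required)
  meta.latitude: paired with writer meta.latitude (float32 -> float64; writer required)
  no writer field matches reader meta.zip
  meta.weight: paired with writer meta.weight (float32 -> float32; writer required)
  breaking: (meta, R1)
  breaking: (meta.latitude, R3)
  breaking: (meta.zip, R1)
  breaking: (rating, R1)
  breaking: (scores, R1)
  breaking: (tier, R1)
  => forward verdict for Profile: BREAKING, 6 violation(s)


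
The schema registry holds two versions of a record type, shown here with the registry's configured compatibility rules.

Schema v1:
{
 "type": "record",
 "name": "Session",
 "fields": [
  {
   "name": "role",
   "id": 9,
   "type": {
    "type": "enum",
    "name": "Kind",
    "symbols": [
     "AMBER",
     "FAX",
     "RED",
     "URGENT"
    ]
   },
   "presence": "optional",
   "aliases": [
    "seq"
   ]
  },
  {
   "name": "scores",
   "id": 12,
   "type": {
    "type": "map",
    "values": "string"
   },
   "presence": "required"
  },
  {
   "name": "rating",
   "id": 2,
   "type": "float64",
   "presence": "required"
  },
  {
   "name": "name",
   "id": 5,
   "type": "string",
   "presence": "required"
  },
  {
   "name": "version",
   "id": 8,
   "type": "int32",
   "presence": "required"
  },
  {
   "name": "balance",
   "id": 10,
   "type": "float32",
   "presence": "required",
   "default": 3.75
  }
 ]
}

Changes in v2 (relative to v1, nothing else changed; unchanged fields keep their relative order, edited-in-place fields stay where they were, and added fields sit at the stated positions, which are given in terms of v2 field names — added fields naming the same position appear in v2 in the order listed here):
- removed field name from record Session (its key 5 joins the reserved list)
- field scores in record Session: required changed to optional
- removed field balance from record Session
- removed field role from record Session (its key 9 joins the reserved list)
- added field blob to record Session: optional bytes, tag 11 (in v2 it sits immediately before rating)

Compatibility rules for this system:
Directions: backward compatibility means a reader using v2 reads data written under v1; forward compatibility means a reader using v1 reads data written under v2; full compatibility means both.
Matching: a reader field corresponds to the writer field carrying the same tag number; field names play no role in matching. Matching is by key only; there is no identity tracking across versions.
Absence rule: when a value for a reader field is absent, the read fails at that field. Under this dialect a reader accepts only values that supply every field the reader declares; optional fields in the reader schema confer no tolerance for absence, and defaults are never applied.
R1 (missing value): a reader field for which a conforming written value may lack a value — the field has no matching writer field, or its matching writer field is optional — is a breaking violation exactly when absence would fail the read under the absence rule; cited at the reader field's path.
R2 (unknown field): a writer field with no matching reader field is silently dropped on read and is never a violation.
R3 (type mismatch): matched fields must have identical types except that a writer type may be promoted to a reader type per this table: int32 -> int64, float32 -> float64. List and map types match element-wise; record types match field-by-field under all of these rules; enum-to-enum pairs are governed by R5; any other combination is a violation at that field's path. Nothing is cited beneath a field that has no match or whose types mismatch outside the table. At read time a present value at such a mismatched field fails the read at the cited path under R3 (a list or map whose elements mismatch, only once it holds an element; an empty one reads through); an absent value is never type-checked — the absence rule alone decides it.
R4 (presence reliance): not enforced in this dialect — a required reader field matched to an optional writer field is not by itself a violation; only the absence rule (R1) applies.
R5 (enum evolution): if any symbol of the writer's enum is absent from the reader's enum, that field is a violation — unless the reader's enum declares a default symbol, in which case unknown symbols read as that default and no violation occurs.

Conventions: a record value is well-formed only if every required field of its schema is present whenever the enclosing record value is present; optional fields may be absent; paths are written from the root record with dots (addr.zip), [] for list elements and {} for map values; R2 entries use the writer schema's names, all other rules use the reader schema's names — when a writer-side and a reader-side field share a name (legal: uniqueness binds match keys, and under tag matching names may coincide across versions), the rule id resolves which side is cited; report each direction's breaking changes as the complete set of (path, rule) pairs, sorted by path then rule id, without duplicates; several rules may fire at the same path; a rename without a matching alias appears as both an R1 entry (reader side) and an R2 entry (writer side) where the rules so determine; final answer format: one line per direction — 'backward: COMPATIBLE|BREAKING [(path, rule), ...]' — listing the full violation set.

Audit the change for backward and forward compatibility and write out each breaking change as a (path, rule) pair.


backward: BREAKING [(blob, R1)]; forward: BREAKING [(balance, R1), (name, R1), (role, R1), (scores, R1)]

arrows below run writer -> reader for Session
backward on Session — v2 reading data written by v1:
  scores <- scores (map<string, string> -> map<string, string>, writer required)
  blob has no writer counterpart
  rating <- rating (float64 -> float64, writer required)
  version <- version (int32 -> int32, writer required)
  role (writer side), unknown to reader
  name (writer side), unknown to reader
  balance (writer side), unknown to reader
  R1 fires at blob
  => backward verdict for Session: BREAKING, 1 violation(s)
forward on Session — v1 reading data written by v2:
  role has no writer counterpart
  scores <- scores (map<string, string> -> map<string, string>, writer optional)
  rating <- rating (float64 -> float64, writer required)
  name has no writer counterpart
  version <- version (int32 -> int32, writer required)
  balance has no writer counterpart
  blob (writer side), unknown to reader
  R1 fires at balance
  R1 fires at name
  R1 fires at role
  R1 fires at scores
  => forward verdict for Session: BREAKING, 4 violation(s)


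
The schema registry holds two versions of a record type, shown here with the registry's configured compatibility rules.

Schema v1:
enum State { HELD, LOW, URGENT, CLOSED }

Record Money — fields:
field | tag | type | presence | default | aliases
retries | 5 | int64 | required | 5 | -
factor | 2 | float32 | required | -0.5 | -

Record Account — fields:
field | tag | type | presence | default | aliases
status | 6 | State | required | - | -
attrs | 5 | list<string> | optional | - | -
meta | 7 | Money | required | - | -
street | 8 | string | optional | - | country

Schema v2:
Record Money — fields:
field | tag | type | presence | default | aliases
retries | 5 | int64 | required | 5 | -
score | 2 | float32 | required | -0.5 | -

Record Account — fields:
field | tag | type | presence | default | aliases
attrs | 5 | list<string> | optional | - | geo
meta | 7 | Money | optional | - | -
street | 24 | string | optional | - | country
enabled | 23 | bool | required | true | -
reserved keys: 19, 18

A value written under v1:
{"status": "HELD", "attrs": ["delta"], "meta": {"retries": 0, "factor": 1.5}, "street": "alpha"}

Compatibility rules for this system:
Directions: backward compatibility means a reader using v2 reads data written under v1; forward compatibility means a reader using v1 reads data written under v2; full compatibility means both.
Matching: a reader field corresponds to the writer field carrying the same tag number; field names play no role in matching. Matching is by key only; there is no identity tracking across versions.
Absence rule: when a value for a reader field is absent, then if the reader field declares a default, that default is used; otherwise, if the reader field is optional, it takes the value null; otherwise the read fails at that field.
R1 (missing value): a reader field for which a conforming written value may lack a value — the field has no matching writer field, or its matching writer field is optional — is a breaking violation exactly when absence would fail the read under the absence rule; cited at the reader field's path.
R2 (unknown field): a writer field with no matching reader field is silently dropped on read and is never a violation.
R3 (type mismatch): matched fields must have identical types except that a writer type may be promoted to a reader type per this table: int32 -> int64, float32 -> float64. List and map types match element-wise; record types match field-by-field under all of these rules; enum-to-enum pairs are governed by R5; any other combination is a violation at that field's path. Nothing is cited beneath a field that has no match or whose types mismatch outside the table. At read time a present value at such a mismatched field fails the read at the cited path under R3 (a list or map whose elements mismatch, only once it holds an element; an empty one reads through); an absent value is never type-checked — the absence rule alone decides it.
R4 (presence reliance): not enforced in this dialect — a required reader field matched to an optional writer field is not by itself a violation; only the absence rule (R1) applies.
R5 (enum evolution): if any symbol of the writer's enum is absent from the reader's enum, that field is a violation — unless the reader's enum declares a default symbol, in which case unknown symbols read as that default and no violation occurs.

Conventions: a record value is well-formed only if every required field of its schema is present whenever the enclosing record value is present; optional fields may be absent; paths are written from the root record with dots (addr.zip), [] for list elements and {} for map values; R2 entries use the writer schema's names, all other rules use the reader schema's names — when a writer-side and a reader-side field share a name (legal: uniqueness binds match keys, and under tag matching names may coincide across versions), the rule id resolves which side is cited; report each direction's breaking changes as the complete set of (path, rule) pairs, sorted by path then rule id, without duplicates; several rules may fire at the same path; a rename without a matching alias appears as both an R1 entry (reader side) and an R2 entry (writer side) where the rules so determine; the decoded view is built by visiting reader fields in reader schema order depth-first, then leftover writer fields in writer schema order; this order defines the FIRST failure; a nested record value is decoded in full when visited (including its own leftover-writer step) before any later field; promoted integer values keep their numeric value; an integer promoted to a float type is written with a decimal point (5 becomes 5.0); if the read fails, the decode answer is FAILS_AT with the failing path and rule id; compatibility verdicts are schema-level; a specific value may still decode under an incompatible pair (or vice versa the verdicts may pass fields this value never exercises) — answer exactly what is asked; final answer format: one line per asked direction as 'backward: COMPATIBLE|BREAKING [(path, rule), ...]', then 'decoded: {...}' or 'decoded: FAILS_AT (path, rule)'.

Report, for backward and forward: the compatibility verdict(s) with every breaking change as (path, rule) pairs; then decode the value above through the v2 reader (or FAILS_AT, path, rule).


backward: COMPATIBLE []; forward: BREAKING [(meta, R1), (status, R1)]; decoded: {"attrs": ["delta"], "meta": {"retries": 0, "score": 1.5}, "street": null, "enabled": true}

in Account below, arrows point writer -> reader
backward analysis of Account with v2 as reader and v1 as writer:
  attrs <- attrs (list<string> -> list<string>, writer optional)
  meta <- meta (Money -> Money, writer required)
  street has no writer counterpart
  enabled has no writer counterpart
  writer field status has no reader counterpart
  writer field street has no reader counterpart
  meta.retries <- meta.retries (int64 -> int64, writer required)
  meta.score <- meta.factor (float32 -> float32, writer required)
  => no violations; backward on Account: COMPATIBLE
forward analysis of Account with v1 as reader and v2 as writer:
  status has no writer counterpart
  attrs <- attrs (list<string> -> list<string>, writer optional)
  meta <- meta (Money -> Money, writer optional)
  street has no writer counterpart
  writer field street has no reader counterpart
  writer field enabled has no reader counterpart
  meta.retries <- meta.retries (int64 -> int64, writer required)
  meta.factor <- meta.score (float32 -> float32, writer required)
  rule R1 violated at meta
  rule R1 violated at status
  forward on Account therefore BREAKING (2)
migrating the Account value to v2:
  attrs := ["delta"]
  meta.retries := 0
  meta.score := 1.5 (from writer factor)
  street := null (absent, optional -> null)
  enabled := true (absent -> default)
  writer status: unknown -> dropped
  writer street: unknown -> dropped
  => decoded: {"attrs": ["delta"], "meta": {"retries": 0, "score": 1.5}, "street": null, "enabled": true}


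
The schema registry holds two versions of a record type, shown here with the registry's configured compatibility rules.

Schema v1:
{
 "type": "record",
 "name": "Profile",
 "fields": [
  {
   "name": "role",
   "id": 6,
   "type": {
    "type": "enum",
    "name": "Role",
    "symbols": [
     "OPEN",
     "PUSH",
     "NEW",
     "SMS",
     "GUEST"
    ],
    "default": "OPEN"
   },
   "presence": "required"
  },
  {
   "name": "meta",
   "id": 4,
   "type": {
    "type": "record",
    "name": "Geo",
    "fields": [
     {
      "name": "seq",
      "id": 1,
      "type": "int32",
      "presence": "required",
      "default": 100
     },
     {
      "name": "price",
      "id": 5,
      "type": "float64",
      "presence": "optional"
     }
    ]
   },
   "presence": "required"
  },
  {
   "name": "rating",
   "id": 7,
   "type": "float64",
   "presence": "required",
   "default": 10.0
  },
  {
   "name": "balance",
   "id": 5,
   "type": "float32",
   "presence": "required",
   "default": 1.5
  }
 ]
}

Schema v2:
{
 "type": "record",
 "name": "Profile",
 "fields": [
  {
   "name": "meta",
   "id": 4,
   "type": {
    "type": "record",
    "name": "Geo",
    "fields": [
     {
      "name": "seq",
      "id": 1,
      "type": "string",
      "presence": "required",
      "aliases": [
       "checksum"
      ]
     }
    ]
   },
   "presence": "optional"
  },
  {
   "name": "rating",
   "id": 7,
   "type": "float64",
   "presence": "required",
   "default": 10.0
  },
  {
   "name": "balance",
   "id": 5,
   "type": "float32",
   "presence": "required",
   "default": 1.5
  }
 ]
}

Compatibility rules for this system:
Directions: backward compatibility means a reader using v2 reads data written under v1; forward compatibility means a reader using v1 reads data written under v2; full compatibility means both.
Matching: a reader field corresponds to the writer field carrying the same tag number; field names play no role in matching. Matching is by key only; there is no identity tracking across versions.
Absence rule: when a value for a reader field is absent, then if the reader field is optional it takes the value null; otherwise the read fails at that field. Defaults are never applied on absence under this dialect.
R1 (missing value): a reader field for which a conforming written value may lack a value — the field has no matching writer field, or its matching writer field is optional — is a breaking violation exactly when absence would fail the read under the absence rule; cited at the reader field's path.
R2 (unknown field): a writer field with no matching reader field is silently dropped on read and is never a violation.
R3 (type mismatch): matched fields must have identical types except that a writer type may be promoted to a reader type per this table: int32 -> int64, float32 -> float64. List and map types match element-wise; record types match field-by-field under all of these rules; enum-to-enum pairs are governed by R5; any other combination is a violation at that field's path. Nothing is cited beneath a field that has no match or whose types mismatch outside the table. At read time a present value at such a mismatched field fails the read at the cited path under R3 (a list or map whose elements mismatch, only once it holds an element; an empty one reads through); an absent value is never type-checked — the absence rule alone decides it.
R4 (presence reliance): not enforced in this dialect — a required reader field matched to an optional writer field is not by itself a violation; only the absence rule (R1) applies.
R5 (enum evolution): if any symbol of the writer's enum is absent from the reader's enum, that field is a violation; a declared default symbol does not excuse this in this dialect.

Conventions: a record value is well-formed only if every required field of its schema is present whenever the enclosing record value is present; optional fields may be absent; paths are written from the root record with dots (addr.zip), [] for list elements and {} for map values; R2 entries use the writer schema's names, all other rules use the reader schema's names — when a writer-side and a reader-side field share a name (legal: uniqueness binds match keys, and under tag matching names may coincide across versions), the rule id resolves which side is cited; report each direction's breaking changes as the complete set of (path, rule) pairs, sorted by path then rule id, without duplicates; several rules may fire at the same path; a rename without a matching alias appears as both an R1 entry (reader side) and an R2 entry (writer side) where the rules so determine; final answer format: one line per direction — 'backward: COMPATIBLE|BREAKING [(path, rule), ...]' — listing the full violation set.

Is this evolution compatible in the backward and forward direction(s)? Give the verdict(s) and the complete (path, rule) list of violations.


each type pair in Profile: writer, then reader
backward pass over Profile, reader schema v2, writer schema v1:
  meta: Geo -> Geo, writer required; from meta
  rating: float64 -> float64, writer required; from rating
  balance: float32 -> float32, writer required; from balance
  role (writer side), unknown to reader
  meta.seq: int32 -> string, writer required; from meta.seq
  meta.price (writer side), unknown to reader
  R3 fires at meta.seq
  backward on Profile therefore BREAKING (1)
forward pass over Profile, reader schema v1, writer schema v2:
  role: no writer match
  meta: Geo -> Geo, writer optional; from meta
  rating: float64 -> float64, writer required; from rating
  balance: float32 -> float32, writer required; from balance
  meta.seq: string -> int32, writer required; from meta.seq
  meta.price: no writer match
  R1 fires at meta
  R3 fires at meta.seq
  R1 fires at role
  forward on Profile therefore BREAKING (3)

backward: BREAKING [(meta.seq, R3)]; forward: BREAKING [(meta, R1), (meta.seq, R3), (role, R1)]
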